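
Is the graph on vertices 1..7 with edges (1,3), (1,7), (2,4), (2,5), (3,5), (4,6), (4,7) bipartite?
Yes. Partition: {1, 4, 5}, {2, 3, 6, 7}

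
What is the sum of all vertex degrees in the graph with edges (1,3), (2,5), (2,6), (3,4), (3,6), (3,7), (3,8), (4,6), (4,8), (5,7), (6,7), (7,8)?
24 (handshake: sum of degrees = 2|E| = 2 x 12 = 24)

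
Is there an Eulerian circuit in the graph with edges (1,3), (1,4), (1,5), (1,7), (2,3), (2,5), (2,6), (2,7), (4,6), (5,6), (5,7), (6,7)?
Yes (the graph is connected and all 7 vertices have even degree)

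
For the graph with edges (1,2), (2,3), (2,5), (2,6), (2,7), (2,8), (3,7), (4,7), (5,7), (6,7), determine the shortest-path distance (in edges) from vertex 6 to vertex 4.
2 (path: 6 -> 7 -> 4, 2 edges)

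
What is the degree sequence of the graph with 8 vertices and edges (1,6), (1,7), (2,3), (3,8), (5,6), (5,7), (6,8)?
[3, 2, 2, 2, 2, 2, 1, 0] (degrees: deg(1)=2, deg(2)=1, deg(3)=2, deg(4)=0, deg(5)=2, deg(6)=3, deg(7)=2, deg(8)=2)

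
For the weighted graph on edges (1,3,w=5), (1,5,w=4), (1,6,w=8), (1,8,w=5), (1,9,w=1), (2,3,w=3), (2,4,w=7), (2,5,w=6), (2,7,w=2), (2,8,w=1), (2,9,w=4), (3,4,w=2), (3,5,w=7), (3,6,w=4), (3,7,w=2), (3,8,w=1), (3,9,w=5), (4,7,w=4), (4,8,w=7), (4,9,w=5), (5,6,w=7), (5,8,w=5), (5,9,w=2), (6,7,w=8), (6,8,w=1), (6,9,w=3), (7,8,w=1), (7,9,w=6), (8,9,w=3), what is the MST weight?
12 (MST edges: (1,9,w=1), (2,8,w=1), (3,4,w=2), (3,8,w=1), (5,9,w=2), (6,8,w=1), (6,9,w=3), (7,8,w=1); sum of weights 1 + 1 + 2 + 1 + 2 + 1 + 3 + 1 = 12)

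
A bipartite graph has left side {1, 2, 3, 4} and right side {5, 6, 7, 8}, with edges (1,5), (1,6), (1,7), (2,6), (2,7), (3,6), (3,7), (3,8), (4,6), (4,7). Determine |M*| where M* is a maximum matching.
4 (matching: (1,5), (2,6), (3,8), (4,7); upper bound min(|L|,|R|) = min(4,4) = 4)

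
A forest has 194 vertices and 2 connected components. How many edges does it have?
192 (Each of the 2 component trees on V_i vertices has V_i - 1 edges; summing gives V - C = 194 - 2 = 192)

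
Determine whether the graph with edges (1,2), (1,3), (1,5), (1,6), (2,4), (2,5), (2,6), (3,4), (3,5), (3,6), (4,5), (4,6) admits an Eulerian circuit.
Yes (the graph is connected and all 6 vertices have even degree)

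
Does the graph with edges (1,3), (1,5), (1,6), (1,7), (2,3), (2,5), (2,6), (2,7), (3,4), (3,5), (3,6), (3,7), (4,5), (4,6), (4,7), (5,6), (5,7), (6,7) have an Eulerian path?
Yes — and in fact it has an Eulerian circuit (the graph is connected and all 7 vertices have even degree)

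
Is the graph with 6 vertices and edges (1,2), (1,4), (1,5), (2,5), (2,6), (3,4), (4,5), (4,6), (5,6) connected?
Yes (BFS from 1 visits [1, 2, 4, 5, 6, 3] — all 6 vertices reached)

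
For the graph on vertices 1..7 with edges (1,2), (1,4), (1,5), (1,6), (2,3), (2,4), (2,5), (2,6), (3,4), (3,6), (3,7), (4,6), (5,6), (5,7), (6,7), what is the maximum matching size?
3 (matching: (2,6), (3,4), (5,7); upper bound floor(n/2) = floor(7/2) = 3)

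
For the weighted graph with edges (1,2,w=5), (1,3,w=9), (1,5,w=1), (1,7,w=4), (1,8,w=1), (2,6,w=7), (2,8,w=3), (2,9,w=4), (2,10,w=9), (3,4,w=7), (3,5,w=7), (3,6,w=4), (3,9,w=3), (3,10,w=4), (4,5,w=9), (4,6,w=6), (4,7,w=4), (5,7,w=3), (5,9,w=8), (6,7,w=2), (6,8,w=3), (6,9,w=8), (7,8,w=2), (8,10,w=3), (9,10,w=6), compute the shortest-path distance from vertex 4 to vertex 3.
7 (path: 4 -> 3; weights 7 = 7)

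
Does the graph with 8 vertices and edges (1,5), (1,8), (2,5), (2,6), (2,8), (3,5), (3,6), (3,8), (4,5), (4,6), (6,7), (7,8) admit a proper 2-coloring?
Yes. Partition: {1, 2, 3, 4, 7}, {5, 6, 8}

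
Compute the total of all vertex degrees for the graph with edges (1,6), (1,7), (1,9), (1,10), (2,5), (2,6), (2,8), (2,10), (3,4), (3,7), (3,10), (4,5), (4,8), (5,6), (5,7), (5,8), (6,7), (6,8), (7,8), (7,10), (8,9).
42 (handshake: sum of degrees = 2|E| = 2 x 21 = 42)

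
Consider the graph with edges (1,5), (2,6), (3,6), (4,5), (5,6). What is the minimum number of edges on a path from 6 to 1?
2 (path: 6 -> 5 -> 1, 2 edges)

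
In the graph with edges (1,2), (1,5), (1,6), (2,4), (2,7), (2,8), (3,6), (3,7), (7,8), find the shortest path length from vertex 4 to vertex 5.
3 (path: 4 -> 2 -> 1 -> 5, 3 edges)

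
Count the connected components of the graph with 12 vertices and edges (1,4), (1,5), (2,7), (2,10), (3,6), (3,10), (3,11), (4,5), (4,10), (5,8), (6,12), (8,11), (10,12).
2 (components: {1, 2, 3, 4, 5, 6, 7, 8, 10, 11, 12}, {9})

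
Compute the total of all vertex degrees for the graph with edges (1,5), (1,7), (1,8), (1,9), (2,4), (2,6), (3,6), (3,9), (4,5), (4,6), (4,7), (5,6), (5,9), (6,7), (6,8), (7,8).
32 (handshake: sum of degrees = 2|E| = 2 x 16 = 32)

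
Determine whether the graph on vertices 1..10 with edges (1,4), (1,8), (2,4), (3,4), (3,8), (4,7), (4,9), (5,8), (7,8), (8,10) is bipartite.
Yes. Partition: {1, 2, 3, 5, 6, 7, 9, 10}, {4, 8}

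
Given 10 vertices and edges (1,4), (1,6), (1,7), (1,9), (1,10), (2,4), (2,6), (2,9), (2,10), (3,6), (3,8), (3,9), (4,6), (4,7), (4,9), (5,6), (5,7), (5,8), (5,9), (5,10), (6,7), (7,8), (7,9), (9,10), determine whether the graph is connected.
Yes (BFS from 1 visits [1, 4, 6, 7, 9, 10, 2, 3, 5, 8] — all 10 vertices reached)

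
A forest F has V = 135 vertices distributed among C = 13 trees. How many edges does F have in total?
122 (Each of the 13 component trees on V_i vertices has V_i - 1 edges; summing gives V - C = 135 - 13 = 122)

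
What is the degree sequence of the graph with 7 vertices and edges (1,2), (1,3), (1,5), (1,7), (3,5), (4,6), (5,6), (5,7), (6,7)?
[4, 4, 3, 3, 2, 1, 1] (degrees: deg(1)=4, deg(2)=1, deg(3)=2, deg(4)=1, deg(5)=4, deg(6)=3, deg(7)=3)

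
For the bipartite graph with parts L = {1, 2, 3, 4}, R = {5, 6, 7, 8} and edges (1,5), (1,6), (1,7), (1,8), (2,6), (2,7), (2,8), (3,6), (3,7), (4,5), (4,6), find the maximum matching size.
4 (matching: (1,8), (2,7), (3,6), (4,5); upper bound min(|L|,|R|) = min(4,4) = 4)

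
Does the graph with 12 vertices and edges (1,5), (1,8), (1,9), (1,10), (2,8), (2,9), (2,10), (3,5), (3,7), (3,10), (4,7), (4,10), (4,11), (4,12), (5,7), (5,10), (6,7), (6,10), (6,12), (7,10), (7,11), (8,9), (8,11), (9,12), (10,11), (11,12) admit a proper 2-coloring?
No (odd cycle of length 3: 8 -> 1 -> 9 -> 8)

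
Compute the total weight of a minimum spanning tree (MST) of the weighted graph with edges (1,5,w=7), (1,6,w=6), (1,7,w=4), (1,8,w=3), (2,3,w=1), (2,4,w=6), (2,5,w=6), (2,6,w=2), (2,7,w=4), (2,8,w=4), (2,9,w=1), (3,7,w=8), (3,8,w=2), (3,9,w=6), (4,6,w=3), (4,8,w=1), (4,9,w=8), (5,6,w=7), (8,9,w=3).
20 (MST edges: (1,7,w=4), (1,8,w=3), (2,3,w=1), (2,5,w=6), (2,6,w=2), (2,9,w=1), (3,8,w=2), (4,8,w=1); sum of weights 4 + 3 + 1 + 6 + 2 + 1 + 2 + 1 = 20)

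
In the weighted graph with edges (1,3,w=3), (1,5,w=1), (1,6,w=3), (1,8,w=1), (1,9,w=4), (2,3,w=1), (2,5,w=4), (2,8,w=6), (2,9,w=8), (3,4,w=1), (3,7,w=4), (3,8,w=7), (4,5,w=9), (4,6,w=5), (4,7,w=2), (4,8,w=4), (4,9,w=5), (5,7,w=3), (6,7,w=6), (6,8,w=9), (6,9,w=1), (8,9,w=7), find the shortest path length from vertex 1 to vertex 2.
4 (path: 1 -> 3 -> 2; weights 3 + 1 = 4)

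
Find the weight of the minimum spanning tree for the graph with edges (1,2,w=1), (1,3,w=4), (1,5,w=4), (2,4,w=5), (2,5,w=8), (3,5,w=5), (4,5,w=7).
14 (MST edges: (1,2,w=1), (1,3,w=4), (1,5,w=4), (2,4,w=5); sum of weights 1 + 4 + 4 + 5 = 14)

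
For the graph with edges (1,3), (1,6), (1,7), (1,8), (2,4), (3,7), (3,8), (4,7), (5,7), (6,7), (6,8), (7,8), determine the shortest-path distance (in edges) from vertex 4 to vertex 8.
2 (path: 4 -> 7 -> 8, 2 edges)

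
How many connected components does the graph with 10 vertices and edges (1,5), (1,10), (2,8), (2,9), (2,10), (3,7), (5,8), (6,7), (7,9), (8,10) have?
2 (components: {1, 2, 3, 5, 6, 7, 8, 9, 10}, {4})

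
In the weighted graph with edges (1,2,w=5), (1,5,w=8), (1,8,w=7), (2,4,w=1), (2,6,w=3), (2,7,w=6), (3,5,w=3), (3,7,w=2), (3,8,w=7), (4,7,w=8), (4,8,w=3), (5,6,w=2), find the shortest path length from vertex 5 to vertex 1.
8 (path: 5 -> 1; weights 8 = 8)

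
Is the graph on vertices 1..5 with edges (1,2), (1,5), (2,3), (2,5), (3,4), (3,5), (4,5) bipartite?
No (odd cycle of length 3: 5 -> 1 -> 2 -> 5)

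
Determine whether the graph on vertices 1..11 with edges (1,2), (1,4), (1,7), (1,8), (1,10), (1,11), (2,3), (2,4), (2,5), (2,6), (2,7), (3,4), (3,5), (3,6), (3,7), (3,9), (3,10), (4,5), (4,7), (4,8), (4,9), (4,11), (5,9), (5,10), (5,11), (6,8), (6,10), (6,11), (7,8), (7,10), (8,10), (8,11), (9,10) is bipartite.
No (odd cycle of length 3: 10 -> 1 -> 7 -> 10)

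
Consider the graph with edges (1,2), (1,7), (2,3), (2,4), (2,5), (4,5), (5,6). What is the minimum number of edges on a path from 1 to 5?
2 (path: 1 -> 2 -> 5, 2 edges)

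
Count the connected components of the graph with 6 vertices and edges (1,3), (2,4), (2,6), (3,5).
2 (components: {1, 3, 5}, {2, 4, 6})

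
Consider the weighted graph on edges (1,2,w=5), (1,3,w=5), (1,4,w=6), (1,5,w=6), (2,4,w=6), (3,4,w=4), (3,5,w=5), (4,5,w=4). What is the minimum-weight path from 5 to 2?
10 (path: 5 -> 4 -> 2; weights 4 + 6 = 10)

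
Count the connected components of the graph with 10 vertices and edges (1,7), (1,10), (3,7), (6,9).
6 (components: {1, 3, 7, 10}, {2}, {4}, {5}, {6, 9}, {8})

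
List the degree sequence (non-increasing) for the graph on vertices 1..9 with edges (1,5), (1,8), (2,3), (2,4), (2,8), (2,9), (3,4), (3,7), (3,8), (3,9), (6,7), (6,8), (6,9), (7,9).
[5, 4, 4, 4, 3, 3, 2, 2, 1] (degrees: deg(1)=2, deg(2)=4, deg(3)=5, deg(4)=2, deg(5)=1, deg(6)=3, deg(7)=3, deg(8)=4, deg(9)=4)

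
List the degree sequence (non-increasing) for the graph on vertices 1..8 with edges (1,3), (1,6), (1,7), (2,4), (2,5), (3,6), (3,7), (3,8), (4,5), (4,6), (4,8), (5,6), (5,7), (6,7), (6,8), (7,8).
[6, 5, 4, 4, 4, 4, 3, 2] (degrees: deg(1)=3, deg(2)=2, deg(3)=4, deg(4)=4, deg(5)=4, deg(6)=6, deg(7)=5, deg(8)=4)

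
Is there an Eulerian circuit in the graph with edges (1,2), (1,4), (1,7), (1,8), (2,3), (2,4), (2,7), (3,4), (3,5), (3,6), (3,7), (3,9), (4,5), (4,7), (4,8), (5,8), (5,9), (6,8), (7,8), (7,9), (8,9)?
Yes (the graph is connected and all 9 vertices have even degree)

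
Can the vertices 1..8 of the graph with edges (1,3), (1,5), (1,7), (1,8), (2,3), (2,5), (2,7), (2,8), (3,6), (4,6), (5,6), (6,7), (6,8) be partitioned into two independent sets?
Yes. Partition: {1, 2, 6}, {3, 4, 5, 7, 8}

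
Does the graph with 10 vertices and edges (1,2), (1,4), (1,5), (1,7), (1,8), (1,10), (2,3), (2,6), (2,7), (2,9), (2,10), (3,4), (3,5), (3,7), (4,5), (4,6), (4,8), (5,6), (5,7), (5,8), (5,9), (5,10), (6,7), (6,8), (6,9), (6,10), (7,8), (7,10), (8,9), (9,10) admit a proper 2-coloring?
No (odd cycle of length 3: 7 -> 1 -> 2 -> 7)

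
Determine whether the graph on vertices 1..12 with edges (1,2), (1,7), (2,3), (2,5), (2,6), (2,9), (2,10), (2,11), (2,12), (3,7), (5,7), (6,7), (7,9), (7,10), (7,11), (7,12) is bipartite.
Yes. Partition: {1, 3, 4, 5, 6, 8, 9, 10, 11, 12}, {2, 7}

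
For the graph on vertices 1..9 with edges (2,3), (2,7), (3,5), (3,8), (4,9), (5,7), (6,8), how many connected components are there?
3 (components: {1}, {2, 3, 5, 6, 7, 8}, {4, 9})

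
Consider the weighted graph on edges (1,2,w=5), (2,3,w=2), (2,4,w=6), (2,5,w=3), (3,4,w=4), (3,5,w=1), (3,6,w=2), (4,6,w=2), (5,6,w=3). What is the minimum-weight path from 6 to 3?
2 (path: 6 -> 3; weights 2 = 2)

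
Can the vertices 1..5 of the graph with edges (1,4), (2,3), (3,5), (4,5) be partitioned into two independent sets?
Yes. Partition: {1, 2, 5}, {3, 4}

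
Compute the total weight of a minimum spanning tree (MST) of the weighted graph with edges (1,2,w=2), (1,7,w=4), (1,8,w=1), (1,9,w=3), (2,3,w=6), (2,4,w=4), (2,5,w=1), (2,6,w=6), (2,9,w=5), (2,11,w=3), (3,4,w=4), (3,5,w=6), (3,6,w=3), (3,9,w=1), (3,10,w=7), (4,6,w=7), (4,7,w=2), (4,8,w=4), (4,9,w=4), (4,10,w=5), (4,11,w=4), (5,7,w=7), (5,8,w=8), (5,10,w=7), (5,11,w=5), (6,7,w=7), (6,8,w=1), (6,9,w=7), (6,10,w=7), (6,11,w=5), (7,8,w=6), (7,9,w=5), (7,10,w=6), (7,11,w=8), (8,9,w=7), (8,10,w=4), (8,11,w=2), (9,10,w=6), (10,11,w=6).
21 (MST edges: (1,2,w=2), (1,7,w=4), (1,8,w=1), (1,9,w=3), (2,5,w=1), (3,9,w=1), (4,7,w=2), (6,8,w=1), (8,10,w=4), (8,11,w=2); sum of weights 2 + 4 + 1 + 3 + 1 + 1 + 2 + 1 + 4 + 2 = 21)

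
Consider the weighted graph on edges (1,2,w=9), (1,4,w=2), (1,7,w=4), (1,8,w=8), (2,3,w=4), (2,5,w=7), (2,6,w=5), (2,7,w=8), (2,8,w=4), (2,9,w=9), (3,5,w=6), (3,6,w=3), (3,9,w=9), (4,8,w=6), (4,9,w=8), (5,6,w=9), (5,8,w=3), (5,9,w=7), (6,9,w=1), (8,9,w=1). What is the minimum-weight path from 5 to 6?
5 (path: 5 -> 8 -> 9 -> 6; weights 3 + 1 + 1 = 5)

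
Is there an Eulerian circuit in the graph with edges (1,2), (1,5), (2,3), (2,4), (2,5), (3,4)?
Yes (the graph is connected and all 5 vertices have even degree)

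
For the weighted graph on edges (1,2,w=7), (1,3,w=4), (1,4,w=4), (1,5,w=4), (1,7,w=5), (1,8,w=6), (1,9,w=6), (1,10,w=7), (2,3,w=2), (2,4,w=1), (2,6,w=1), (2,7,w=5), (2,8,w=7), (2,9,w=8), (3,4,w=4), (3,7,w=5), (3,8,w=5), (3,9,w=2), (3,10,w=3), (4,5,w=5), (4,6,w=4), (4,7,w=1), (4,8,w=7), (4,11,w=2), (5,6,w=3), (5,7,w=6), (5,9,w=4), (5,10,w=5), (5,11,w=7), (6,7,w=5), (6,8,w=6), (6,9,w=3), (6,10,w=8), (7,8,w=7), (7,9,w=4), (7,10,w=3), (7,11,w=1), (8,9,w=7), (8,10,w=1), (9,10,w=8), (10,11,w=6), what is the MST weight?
19 (MST edges: (1,4,w=4), (2,3,w=2), (2,4,w=1), (2,6,w=1), (3,9,w=2), (3,10,w=3), (4,7,w=1), (5,6,w=3), (7,11,w=1), (8,10,w=1); sum of weights 4 + 2 + 1 + 1 + 2 + 3 + 1 + 3 + 1 + 1 = 19)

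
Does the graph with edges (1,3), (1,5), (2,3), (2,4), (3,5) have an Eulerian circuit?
No (2 vertices have odd degree: {3, 4}; Eulerian circuit requires 0)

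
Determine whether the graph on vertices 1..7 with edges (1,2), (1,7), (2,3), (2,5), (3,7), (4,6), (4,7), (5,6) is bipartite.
Yes. Partition: {1, 3, 4, 5}, {2, 6, 7}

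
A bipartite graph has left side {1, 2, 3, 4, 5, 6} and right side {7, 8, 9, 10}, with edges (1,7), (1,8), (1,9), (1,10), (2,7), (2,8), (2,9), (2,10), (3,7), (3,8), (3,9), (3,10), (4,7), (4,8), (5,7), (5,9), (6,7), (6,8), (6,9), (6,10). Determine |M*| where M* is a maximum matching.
4 (matching: (1,10), (2,9), (3,8), (4,7); upper bound min(|L|,|R|) = min(6,4) = 4)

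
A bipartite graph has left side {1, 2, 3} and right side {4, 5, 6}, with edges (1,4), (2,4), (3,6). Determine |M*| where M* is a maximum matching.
2 (matching: (1,4), (3,6); upper bound min(|L|,|R|) = min(3,3) = 3)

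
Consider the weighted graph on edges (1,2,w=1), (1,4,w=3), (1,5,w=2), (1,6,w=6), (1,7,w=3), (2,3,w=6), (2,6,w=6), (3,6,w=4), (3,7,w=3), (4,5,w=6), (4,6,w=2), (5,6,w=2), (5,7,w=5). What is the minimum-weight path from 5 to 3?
6 (path: 5 -> 6 -> 3; weights 2 + 4 = 6)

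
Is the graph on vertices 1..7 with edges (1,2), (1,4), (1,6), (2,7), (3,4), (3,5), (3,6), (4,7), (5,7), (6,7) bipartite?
Yes. Partition: {1, 3, 7}, {2, 4, 5, 6}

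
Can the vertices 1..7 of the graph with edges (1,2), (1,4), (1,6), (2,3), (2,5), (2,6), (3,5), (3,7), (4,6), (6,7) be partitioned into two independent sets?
No (odd cycle of length 3: 4 -> 1 -> 6 -> 4)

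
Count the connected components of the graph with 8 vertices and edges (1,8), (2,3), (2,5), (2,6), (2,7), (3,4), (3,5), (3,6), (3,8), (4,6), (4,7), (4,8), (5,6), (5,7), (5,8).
1 (components: {1, 2, 3, 4, 5, 6, 7, 8})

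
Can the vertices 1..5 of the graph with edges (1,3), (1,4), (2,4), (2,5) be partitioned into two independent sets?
Yes. Partition: {1, 2}, {3, 4, 5}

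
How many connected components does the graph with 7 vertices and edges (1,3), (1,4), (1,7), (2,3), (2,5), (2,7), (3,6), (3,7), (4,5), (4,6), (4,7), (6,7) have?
1 (components: {1, 2, 3, 4, 5, 6, 7})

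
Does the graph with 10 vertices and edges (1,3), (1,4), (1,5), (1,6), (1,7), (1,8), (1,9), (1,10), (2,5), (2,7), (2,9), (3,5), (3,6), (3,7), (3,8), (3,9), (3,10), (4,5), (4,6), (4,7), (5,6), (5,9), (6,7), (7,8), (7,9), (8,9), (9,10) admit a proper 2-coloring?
No (odd cycle of length 3: 3 -> 1 -> 8 -> 3)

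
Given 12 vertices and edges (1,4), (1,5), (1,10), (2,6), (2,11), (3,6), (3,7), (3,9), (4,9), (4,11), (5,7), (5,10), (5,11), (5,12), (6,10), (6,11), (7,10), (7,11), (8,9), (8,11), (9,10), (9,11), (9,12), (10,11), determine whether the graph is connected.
Yes (BFS from 1 visits [1, 4, 5, 10, 9, 11, 7, 12, 6, 3, 8, 2] — all 12 vertices reached)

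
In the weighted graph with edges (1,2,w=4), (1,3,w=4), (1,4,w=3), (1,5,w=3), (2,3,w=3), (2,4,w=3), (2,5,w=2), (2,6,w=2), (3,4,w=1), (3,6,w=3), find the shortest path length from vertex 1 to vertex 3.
4 (path: 1 -> 3; weights 4 = 4)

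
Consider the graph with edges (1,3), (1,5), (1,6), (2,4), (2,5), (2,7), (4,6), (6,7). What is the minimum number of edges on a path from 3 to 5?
2 (path: 3 -> 1 -> 5, 2 edges)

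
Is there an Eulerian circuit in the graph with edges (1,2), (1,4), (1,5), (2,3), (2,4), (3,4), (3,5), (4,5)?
No (4 vertices have odd degree: {1, 2, 3, 5}; Eulerian circuit requires 0)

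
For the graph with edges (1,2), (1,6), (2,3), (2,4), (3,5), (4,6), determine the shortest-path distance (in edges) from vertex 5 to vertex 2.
2 (path: 5 -> 3 -> 2, 2 edges)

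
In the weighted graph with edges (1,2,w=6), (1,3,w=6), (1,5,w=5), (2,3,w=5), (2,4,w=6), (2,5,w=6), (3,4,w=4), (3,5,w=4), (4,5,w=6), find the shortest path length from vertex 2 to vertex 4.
6 (path: 2 -> 4; weights 6 = 6)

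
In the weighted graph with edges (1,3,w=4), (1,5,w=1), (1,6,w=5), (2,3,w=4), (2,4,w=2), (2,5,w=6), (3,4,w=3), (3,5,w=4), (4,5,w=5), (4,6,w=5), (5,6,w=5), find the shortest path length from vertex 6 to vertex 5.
5 (path: 6 -> 5; weights 5 = 5)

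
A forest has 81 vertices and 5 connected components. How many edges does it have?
76 (Each of the 5 component trees on V_i vertices has V_i - 1 edges; summing gives V - C = 81 - 5 = 76)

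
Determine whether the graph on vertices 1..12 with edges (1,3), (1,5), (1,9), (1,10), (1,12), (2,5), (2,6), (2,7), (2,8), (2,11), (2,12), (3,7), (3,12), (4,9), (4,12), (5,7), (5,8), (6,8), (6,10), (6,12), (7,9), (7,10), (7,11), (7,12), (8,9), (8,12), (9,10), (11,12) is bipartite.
No (odd cycle of length 3: 3 -> 1 -> 12 -> 3)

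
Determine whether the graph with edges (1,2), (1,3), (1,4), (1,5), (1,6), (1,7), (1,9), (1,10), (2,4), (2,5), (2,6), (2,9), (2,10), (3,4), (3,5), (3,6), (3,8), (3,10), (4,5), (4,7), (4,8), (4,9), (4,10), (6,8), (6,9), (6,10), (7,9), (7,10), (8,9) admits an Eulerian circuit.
Yes (the graph is connected and all 10 vertices have even degree)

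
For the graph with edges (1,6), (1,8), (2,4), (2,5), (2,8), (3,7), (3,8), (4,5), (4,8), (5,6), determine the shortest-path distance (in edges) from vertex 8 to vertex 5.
2 (path: 8 -> 4 -> 5, 2 edges)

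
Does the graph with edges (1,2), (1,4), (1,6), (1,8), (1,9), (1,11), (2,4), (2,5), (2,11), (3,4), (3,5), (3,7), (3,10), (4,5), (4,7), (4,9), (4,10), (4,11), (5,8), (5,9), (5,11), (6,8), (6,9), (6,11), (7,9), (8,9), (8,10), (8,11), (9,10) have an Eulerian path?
Yes (the graph is connected and exactly 2 vertices have odd degree: {7, 9}; any Eulerian path must start and end at those)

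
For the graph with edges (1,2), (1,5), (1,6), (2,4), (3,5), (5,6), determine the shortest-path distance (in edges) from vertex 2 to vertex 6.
2 (path: 2 -> 1 -> 6, 2 edges)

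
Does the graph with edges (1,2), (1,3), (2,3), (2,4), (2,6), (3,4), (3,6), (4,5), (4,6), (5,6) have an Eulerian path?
Yes — and in fact it has an Eulerian circuit (the graph is connected and all 6 vertices have even degree)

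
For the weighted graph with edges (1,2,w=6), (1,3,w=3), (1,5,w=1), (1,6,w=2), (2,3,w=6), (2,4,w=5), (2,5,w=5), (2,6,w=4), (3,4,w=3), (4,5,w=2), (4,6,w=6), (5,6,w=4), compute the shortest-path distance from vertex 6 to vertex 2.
4 (path: 6 -> 2; weights 4 = 4)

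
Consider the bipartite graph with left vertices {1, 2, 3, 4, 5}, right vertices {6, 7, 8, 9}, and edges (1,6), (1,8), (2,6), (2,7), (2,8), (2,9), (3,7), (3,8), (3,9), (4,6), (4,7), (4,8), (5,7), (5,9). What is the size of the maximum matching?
4 (matching: (1,8), (2,9), (3,7), (4,6); upper bound min(|L|,|R|) = min(5,4) = 4)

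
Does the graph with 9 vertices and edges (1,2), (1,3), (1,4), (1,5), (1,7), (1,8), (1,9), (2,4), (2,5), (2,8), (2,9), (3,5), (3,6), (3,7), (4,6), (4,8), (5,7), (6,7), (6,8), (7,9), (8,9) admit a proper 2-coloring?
No (odd cycle of length 3: 8 -> 1 -> 9 -> 8)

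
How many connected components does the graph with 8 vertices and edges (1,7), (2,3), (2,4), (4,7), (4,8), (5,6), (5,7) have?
1 (components: {1, 2, 3, 4, 5, 6, 7, 8})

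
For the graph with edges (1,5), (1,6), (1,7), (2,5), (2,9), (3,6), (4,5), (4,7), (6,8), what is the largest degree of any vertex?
3 (attained at vertices 1, 5, 6)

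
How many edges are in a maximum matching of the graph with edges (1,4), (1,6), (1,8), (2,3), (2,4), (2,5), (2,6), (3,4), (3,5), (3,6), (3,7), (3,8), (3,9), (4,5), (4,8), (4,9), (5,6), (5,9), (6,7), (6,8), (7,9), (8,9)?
4 (matching: (1,8), (3,9), (4,5), (6,7); upper bound floor(n/2) = floor(9/2) = 4)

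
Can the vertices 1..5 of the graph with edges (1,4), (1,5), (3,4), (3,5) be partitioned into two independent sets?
Yes. Partition: {1, 2, 3}, {4, 5}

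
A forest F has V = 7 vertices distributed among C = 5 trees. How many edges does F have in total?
2 (Each of the 5 component trees on V_i vertices has V_i - 1 edges; summing gives V - C = 7 - 5 = 2)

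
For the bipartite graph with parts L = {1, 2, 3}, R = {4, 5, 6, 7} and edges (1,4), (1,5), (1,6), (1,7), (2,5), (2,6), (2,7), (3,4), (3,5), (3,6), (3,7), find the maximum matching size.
3 (matching: (1,7), (2,6), (3,5); upper bound min(|L|,|R|) = min(3,4) = 3)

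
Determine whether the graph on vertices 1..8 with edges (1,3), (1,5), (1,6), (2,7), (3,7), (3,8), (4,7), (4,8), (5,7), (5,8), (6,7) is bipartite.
Yes. Partition: {1, 7, 8}, {2, 3, 4, 5, 6}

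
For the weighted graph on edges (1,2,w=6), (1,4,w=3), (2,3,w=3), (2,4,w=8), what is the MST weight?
12 (MST edges: (1,2,w=6), (1,4,w=3), (2,3,w=3); sum of weights 6 + 3 + 3 = 12)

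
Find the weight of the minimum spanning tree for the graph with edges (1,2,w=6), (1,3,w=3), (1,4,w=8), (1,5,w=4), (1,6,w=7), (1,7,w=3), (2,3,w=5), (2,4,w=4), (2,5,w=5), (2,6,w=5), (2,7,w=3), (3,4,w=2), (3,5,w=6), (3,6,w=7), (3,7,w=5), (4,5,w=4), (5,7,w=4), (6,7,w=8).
20 (MST edges: (1,3,w=3), (1,5,w=4), (1,7,w=3), (2,6,w=5), (2,7,w=3), (3,4,w=2); sum of weights 3 + 4 + 3 + 5 + 3 + 2 = 20)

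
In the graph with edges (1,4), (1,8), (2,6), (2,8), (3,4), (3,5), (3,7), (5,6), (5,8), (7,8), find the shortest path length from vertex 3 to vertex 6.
2 (path: 3 -> 5 -> 6, 2 edges)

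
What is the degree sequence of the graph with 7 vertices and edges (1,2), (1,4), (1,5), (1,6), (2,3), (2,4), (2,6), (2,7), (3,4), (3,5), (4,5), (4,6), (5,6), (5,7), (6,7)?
[5, 5, 5, 5, 4, 3, 3] (degrees: deg(1)=4, deg(2)=5, deg(3)=3, deg(4)=5, deg(5)=5, deg(6)=5, deg(7)=3)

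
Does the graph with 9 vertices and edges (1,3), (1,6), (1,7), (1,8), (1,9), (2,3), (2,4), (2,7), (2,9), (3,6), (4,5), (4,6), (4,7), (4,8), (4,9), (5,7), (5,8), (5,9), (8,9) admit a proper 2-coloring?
No (odd cycle of length 3: 9 -> 1 -> 8 -> 9)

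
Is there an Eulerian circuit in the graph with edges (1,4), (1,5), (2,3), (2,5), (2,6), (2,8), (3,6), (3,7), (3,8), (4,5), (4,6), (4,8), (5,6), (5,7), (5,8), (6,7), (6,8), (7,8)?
Yes (the graph is connected and all 8 vertices have even degree)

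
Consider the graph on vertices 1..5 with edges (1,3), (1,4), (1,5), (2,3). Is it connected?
Yes (BFS from 1 visits [1, 3, 4, 5, 2] — all 5 vertices reached)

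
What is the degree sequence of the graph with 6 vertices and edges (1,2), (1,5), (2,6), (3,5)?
[2, 2, 2, 1, 1, 0] (degrees: deg(1)=2, deg(2)=2, deg(3)=1, deg(4)=0, deg(5)=2, deg(6)=1)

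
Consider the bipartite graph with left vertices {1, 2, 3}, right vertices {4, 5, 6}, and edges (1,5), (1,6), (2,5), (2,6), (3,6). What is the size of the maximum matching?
2 (matching: (1,6), (2,5); upper bound min(|L|,|R|) = min(3,3) = 3)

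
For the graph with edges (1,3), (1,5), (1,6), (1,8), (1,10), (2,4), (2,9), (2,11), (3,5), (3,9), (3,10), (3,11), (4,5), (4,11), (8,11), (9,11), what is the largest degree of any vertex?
5 (attained at vertices 1, 3, 11)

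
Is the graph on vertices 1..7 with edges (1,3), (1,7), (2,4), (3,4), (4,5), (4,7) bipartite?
Yes. Partition: {1, 4, 6}, {2, 3, 5, 7}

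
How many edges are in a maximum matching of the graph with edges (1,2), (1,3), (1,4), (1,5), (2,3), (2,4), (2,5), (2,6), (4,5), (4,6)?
3 (matching: (1,3), (2,6), (4,5); upper bound floor(n/2) = floor(6/2) = 3)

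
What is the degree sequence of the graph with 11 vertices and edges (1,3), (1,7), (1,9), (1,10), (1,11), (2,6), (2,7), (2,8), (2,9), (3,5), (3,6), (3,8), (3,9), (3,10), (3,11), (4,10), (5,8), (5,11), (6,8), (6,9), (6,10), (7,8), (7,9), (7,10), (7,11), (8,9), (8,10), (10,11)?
[7, 7, 7, 6, 6, 5, 5, 5, 4, 3, 1] (degrees: deg(1)=5, deg(2)=4, deg(3)=7, deg(4)=1, deg(5)=3, deg(6)=5, deg(7)=6, deg(8)=7, deg(9)=6, deg(10)=7, deg(11)=5)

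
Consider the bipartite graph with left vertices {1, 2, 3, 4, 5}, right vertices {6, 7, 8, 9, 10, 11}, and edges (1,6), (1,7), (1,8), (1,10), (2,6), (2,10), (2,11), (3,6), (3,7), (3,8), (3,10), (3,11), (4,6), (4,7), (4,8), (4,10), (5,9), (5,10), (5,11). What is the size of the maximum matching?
5 (matching: (1,10), (2,11), (3,8), (4,7), (5,9); upper bound min(|L|,|R|) = min(5,6) = 5)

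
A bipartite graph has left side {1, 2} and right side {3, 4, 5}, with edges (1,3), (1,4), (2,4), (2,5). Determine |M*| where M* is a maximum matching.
2 (matching: (1,4), (2,5); upper bound min(|L|,|R|) = min(2,3) = 2)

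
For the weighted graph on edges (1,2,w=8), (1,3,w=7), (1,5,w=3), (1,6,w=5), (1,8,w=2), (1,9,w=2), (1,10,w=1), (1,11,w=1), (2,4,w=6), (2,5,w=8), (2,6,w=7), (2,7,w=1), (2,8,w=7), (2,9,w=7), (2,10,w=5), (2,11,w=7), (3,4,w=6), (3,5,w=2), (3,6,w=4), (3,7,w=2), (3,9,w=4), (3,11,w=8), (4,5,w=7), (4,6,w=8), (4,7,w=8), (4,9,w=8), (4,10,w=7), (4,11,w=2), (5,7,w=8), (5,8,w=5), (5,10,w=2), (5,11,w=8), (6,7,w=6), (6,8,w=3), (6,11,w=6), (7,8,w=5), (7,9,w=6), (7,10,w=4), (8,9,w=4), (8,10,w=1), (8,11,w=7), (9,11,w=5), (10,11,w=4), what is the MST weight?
17 (MST edges: (1,9,w=2), (1,10,w=1), (1,11,w=1), (2,7,w=1), (3,5,w=2), (3,7,w=2), (4,11,w=2), (5,10,w=2), (6,8,w=3), (8,10,w=1); sum of weights 2 + 1 + 1 + 1 + 2 + 2 + 2 + 2 + 3 + 1 = 17)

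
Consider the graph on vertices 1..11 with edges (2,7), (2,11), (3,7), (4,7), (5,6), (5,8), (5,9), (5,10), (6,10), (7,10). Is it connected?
No, it has 2 components: {1}, {2, 3, 4, 5, 6, 7, 8, 9, 10, 11}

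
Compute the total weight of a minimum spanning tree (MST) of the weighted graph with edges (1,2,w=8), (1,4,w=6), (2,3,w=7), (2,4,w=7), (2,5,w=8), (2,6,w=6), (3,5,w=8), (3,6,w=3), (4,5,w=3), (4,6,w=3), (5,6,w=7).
21 (MST edges: (1,4,w=6), (2,6,w=6), (3,6,w=3), (4,5,w=3), (4,6,w=3); sum of weights 6 + 6 + 3 + 3 + 3 = 21)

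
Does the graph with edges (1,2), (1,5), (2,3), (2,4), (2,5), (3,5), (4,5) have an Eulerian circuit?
Yes (the graph is connected and all 5 vertices have even degree)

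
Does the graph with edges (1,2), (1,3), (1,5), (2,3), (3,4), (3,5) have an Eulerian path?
Yes (the graph is connected and exactly 2 vertices have odd degree: {1, 4}; any Eulerian path must start and end at those)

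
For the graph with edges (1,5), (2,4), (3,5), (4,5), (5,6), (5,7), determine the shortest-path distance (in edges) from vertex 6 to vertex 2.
3 (path: 6 -> 5 -> 4 -> 2, 3 edges)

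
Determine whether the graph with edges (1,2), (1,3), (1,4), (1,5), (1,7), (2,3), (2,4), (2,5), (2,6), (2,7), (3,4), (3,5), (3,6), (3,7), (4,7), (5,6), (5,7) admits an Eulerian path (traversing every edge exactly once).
No (4 vertices have odd degree: {1, 5, 6, 7}; Eulerian path requires 0 or 2)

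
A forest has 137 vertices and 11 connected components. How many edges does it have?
126 (Each of the 11 component trees on V_i vertices has V_i - 1 edges; summing gives V - C = 137 - 11 = 126)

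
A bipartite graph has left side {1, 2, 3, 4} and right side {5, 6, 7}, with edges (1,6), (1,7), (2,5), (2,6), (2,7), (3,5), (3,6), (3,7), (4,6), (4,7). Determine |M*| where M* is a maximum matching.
3 (matching: (1,7), (2,6), (3,5); upper bound min(|L|,|R|) = min(4,3) = 3)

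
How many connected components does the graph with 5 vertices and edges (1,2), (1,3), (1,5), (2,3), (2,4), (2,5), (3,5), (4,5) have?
1 (components: {1, 2, 3, 4, 5})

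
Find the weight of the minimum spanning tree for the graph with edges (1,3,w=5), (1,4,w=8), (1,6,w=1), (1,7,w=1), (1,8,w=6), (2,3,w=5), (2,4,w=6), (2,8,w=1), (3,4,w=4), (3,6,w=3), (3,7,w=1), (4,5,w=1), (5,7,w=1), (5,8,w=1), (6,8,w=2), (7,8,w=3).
7 (MST edges: (1,6,w=1), (1,7,w=1), (2,8,w=1), (3,7,w=1), (4,5,w=1), (5,7,w=1), (5,8,w=1); sum of weights 1 + 1 + 1 + 1 + 1 + 1 + 1 = 7)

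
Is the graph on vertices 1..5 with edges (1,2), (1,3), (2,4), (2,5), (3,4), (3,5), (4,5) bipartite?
No (odd cycle of length 3: 5 -> 2 -> 4 -> 5)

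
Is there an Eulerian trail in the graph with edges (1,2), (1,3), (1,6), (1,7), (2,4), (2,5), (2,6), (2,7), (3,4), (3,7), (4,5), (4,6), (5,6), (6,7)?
No (4 vertices have odd degree: {2, 3, 5, 6}; Eulerian path requires 0 or 2)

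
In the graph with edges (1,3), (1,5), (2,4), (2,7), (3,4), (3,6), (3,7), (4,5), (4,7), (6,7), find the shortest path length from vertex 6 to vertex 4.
2 (path: 6 -> 3 -> 4, 2 edges)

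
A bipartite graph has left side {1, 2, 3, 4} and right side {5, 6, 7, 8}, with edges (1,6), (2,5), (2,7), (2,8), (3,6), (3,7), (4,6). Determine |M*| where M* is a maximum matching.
3 (matching: (1,6), (2,8), (3,7); upper bound min(|L|,|R|) = min(4,4) = 4)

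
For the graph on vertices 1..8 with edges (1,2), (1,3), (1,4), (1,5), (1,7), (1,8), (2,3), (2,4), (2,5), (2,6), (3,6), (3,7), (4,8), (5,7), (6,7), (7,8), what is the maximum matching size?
4 (matching: (1,3), (2,5), (4,8), (6,7); upper bound floor(n/2) = floor(8/2) = 4)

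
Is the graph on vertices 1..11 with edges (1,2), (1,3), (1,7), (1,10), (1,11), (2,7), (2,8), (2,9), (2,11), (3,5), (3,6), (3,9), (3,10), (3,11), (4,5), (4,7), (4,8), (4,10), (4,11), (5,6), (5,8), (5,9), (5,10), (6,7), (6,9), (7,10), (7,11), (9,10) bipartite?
No (odd cycle of length 3: 11 -> 1 -> 2 -> 11)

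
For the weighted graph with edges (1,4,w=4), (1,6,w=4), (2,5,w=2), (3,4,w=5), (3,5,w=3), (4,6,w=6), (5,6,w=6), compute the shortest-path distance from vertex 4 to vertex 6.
6 (path: 4 -> 6; weights 6 = 6)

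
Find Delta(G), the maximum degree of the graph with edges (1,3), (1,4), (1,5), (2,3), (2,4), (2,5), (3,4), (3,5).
4 (attained at vertex 3)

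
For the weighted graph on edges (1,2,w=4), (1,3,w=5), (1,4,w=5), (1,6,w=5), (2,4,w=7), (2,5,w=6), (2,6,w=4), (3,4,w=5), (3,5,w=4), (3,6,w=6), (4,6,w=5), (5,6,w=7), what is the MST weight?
22 (MST edges: (1,2,w=4), (1,3,w=5), (1,4,w=5), (2,6,w=4), (3,5,w=4); sum of weights 4 + 5 + 5 + 4 + 4 = 22)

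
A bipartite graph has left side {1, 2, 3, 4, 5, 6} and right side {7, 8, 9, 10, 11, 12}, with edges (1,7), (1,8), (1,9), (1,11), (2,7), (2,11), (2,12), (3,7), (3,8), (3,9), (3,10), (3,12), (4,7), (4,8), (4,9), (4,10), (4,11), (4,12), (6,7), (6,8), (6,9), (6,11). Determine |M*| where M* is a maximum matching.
5 (matching: (1,11), (2,12), (3,10), (4,9), (6,8); upper bound min(|L|,|R|) = min(6,6) = 6)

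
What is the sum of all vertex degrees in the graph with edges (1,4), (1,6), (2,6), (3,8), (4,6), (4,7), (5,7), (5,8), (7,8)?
18 (handshake: sum of degrees = 2|E| = 2 x 9 = 18)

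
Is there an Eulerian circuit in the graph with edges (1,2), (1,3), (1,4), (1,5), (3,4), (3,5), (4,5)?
No (4 vertices have odd degree: {2, 3, 4, 5}; Eulerian circuit requires 0)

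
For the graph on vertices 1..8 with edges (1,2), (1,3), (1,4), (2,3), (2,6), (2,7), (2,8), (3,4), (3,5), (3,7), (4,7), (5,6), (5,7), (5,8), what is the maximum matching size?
4 (matching: (1,4), (2,8), (3,7), (5,6); upper bound floor(n/2) = floor(8/2) = 4)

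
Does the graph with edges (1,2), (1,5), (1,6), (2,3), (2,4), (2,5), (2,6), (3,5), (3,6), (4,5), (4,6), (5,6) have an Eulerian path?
No (6 vertices have odd degree: {1, 2, 3, 4, 5, 6}; Eulerian path requires 0 or 2)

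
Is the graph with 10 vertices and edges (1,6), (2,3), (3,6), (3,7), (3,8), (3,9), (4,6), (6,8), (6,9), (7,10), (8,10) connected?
No, it has 2 components: {1, 2, 3, 4, 6, 7, 8, 9, 10}, {5}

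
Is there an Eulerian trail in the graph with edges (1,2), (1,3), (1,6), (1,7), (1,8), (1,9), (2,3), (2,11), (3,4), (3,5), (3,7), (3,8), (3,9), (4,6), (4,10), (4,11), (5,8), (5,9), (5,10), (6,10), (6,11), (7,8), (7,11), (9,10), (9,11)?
No (4 vertices have odd degree: {2, 3, 9, 11}; Eulerian path requires 0 or 2)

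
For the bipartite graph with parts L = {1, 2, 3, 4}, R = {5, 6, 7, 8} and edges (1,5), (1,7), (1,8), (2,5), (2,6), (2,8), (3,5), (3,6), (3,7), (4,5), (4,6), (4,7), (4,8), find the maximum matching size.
4 (matching: (1,8), (2,6), (3,7), (4,5); upper bound min(|L|,|R|) = min(4,4) = 4)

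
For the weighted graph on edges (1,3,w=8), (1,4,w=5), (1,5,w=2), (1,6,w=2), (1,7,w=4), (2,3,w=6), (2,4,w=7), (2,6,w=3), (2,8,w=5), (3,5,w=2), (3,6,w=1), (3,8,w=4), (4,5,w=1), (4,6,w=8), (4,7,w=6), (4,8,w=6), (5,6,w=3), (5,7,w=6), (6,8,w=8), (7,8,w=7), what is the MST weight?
17 (MST edges: (1,5,w=2), (1,6,w=2), (1,7,w=4), (2,6,w=3), (3,6,w=1), (3,8,w=4), (4,5,w=1); sum of weights 2 + 2 + 4 + 3 + 1 + 4 + 1 = 17)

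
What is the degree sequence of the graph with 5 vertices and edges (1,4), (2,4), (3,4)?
[3, 1, 1, 1, 0] (degrees: deg(1)=1, deg(2)=1, deg(3)=1, deg(4)=3, deg(5)=0)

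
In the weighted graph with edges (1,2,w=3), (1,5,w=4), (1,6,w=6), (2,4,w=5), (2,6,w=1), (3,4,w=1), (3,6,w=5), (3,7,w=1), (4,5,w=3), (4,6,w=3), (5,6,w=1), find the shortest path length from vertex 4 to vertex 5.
3 (path: 4 -> 5; weights 3 = 3)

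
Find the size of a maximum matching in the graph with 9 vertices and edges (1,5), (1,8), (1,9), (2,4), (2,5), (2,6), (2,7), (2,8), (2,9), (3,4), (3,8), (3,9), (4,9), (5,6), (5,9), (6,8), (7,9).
4 (matching: (2,8), (3,4), (5,6), (7,9); upper bound floor(n/2) = floor(9/2) = 4)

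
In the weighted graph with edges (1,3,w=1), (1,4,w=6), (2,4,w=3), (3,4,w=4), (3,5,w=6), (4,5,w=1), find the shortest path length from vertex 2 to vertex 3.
7 (path: 2 -> 4 -> 3; weights 3 + 4 = 7)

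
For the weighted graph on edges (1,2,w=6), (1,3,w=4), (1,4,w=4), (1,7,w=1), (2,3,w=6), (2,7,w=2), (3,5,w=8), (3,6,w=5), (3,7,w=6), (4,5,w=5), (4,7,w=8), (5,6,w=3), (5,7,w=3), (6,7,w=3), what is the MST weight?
17 (MST edges: (1,3,w=4), (1,4,w=4), (1,7,w=1), (2,7,w=2), (5,6,w=3), (5,7,w=3); sum of weights 4 + 4 + 1 + 2 + 3 + 3 = 17)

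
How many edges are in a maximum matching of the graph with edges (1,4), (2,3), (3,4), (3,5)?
2 (matching: (1,4), (3,5); upper bound floor(n/2) = floor(5/2) = 2)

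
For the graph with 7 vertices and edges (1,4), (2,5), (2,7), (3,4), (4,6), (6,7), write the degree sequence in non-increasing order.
[3, 2, 2, 2, 1, 1, 1] (degrees: deg(1)=1, deg(2)=2, deg(3)=1, deg(4)=3, deg(5)=1, deg(6)=2, deg(7)=2)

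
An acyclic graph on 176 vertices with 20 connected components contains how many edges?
156 (Each of the 20 component trees on V_i vertices has V_i - 1 edges; summing gives V - C = 176 - 20 = 156)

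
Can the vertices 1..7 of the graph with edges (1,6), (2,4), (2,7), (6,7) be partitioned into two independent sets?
Yes. Partition: {1, 3, 4, 5, 7}, {2, 6}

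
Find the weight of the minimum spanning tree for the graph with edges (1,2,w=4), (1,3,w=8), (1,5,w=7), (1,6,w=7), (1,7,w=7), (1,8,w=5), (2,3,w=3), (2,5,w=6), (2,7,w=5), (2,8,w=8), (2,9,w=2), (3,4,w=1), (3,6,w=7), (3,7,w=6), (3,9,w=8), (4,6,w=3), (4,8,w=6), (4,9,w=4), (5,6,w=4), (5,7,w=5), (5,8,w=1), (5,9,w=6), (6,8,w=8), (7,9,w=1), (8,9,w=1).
16 (MST edges: (1,2,w=4), (2,3,w=3), (2,9,w=2), (3,4,w=1), (4,6,w=3), (5,8,w=1), (7,9,w=1), (8,9,w=1); sum of weights 4 + 3 + 2 + 1 + 3 + 1 + 1 + 1 = 16)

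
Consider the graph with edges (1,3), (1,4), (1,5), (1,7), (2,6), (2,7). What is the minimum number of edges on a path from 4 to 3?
2 (path: 4 -> 1 -> 3, 2 edges)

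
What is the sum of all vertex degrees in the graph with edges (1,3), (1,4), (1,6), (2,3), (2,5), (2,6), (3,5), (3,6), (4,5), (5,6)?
20 (handshake: sum of degrees = 2|E| = 2 x 10 = 20)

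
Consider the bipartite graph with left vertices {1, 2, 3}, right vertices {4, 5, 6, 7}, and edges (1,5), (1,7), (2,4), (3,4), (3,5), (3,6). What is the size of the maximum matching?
3 (matching: (1,7), (2,4), (3,6); upper bound min(|L|,|R|) = min(3,4) = 3)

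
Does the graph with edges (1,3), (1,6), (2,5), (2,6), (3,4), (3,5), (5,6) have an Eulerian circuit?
No (4 vertices have odd degree: {3, 4, 5, 6}; Eulerian circuit requires 0)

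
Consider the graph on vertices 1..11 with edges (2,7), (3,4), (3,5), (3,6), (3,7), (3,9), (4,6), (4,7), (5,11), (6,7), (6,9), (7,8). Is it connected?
No, it has 3 components: {1}, {2, 3, 4, 5, 6, 7, 8, 9, 11}, {10}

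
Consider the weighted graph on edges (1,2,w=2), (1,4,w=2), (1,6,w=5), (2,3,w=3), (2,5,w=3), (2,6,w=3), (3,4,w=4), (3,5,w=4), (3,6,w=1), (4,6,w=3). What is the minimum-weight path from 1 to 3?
5 (path: 1 -> 2 -> 3; weights 2 + 3 = 5)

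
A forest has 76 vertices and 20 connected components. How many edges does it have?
56 (Each of the 20 component trees on V_i vertices has V_i - 1 edges; summing gives V - C = 76 - 20 = 56)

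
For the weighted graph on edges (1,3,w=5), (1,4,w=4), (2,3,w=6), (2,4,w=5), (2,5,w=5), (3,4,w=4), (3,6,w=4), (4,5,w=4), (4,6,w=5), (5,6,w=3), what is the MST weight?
20 (MST edges: (1,4,w=4), (2,4,w=5), (3,4,w=4), (3,6,w=4), (5,6,w=3); sum of weights 4 + 5 + 4 + 4 + 3 = 20)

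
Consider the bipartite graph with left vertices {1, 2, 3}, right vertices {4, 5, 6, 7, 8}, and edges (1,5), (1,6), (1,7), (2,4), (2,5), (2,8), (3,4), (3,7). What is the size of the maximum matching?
3 (matching: (1,6), (2,8), (3,7); upper bound min(|L|,|R|) = min(3,5) = 3)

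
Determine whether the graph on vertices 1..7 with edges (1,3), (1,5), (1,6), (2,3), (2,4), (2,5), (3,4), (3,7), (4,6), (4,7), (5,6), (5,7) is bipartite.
No (odd cycle of length 3: 5 -> 1 -> 6 -> 5)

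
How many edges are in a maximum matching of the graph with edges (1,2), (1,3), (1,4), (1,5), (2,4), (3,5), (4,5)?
2 (matching: (1,5), (2,4); upper bound floor(n/2) = floor(5/2) = 2)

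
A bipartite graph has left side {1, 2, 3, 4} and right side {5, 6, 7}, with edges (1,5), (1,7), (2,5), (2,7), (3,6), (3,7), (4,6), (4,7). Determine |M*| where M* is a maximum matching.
3 (matching: (1,7), (2,5), (3,6); upper bound min(|L|,|R|) = min(4,3) = 3)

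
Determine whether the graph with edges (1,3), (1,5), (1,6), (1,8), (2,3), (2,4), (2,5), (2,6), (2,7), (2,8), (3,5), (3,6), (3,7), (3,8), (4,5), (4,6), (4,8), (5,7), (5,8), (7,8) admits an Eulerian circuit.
Yes (the graph is connected and all 8 vertices have even degree)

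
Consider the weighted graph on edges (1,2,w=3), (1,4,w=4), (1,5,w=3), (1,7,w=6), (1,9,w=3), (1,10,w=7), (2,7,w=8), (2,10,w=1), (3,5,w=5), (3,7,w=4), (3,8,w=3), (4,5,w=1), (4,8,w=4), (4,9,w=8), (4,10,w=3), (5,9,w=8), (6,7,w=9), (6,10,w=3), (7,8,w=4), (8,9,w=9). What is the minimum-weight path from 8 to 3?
3 (path: 8 -> 3; weights 3 = 3)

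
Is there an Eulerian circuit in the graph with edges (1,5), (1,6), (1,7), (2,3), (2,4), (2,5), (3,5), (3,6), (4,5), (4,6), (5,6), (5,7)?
No (4 vertices have odd degree: {1, 2, 3, 4}; Eulerian circuit requires 0)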